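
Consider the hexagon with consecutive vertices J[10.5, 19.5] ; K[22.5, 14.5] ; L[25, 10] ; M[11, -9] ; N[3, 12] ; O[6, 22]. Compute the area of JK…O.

360

J→K: (10.5)(14.5) − (22.5)(19.5) = -286.5
K→L: (22.5)(10) − (25)(14.5) = -137.5
L→M: (25)(-9) − (11)(10) = -335
M→N: (11)(12) − (3)(-9) = 159
N→O: (3)(22) − (6)(12) = -6
O→J: (6)(19.5) − (10.5)(22) = -114
Σ = -720
Area = |Σ|/2 = 360.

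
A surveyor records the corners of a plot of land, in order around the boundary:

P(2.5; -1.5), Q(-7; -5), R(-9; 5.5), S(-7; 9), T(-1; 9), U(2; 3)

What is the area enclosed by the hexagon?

Σ = (-23) + (-83.5) + (-42.5) + (-54) + (-21) + (-10.5) = -234.5
Area = |Σ|/2 = 117.25.

117.25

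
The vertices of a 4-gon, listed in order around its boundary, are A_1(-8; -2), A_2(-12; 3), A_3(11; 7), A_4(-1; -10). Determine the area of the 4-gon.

173

Apply the surveyor's formula: 2A = Σ (x_i·y_{i+1} − x_{i+1}·y_i), indices taken mod 4.
Σ = (-48) + (-117) + (-103) + (-78) = -346
Area = |Σ|/2 = 173.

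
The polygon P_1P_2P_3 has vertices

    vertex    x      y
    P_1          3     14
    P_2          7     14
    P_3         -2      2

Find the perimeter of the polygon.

|P_1P_2| = √((4)² + (0)²) = √16 = 4
|P_2P_3| = √((-9)² + (-12)²) = √225 = 15
|P_3P_1| = √((5)² + (12)²) = √169 = 13
Perimeter = 4 + 15 + 13 = 32.

32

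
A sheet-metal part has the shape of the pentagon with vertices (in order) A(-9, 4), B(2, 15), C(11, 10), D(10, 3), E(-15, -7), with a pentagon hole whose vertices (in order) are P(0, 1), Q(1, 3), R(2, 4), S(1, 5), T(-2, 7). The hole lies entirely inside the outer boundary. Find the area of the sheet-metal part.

242.5

Outer boundary:
Apply the surveyor's formula: 2A = Σ (x_i·y_{i+1} − x_{i+1}·y_i), indices taken mod 5.
Σ = (-143) + (-145) + (-67) + (-25) + (-123) = -503
Area = |Σ|/2 = 251.5.
Hole:
Apply the shoelace (surveyor's) formula: 2A = Σ (x_i·y_{i+1} − x_{i+1}·y_i), indices taken mod 5.
Cross-terms: -1, -2, 6, 17, -2  ⇒  Σ = 18
Area = |Σ|/2 = 9.
Net area = 251.5 − 9 = 242.5.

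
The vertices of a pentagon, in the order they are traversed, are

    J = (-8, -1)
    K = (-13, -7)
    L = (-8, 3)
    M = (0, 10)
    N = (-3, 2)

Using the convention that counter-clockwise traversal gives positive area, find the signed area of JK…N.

Cross-terms: 43, -95, -80, 30, 19  ⇒  Σ = -83
Signed area = Σ/2 = -41.5 (negative ⇒ clockwise traversal).

-41.5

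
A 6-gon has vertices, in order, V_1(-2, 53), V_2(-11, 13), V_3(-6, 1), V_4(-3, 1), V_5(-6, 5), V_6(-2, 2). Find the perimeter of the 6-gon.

|V_1V_2| = √((-9)² + (-40)²) = √1681 = 41
|V_2V_3| = √((5)² + (-12)²) = √169 = 13
|V_3V_4| = √((3)² + (0)²) = √9 = 3
|V_4V_5| = √((-3)² + (4)²) = √25 = 5
|V_5V_6| = √((4)² + (-3)²) = √25 = 5
|V_6V_1| = √((0)² + (51)²) = √2601 = 51
Perimeter = 41 + 13 + 3 + 5 + 5 + 51 = 118.

118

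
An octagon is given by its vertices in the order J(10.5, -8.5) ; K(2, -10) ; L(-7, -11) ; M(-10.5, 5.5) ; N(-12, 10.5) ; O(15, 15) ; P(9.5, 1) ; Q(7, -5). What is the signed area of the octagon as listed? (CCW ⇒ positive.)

-452.375

Σ = (-88) + (-92) + (-154) + (-44.25) + (-337.5) + (-127.5) + (-54.5) + (-7) = -904.75
Signed area = Σ/2 = -452.375 (negative ⇒ clockwise traversal).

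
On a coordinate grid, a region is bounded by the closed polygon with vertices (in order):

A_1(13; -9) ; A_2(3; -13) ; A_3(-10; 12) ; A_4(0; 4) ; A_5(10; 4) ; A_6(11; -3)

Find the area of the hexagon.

Apply Gauss's area formula: 2A = Σ (x_i·y_{i+1} − x_{i+1}·y_i), indices taken mod 6.
Σ = (-142) + (-94) + (-40) + (-40) + (-74) + (-60) = -450
Area = |Σ|/2 = 225.

225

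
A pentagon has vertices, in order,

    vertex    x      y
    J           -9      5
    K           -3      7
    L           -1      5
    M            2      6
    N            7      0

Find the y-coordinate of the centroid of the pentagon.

Apply Gauss's area formula. First the cross-terms c_i = x_i·y_{i+1} − x_{i+1}·y_i:
  -48, -8, -16, -42, 35  ⇒  2A = -79, A = -39.5.
Then Σ (y_i + y_{i+1})·c_i = -925, so ȳ = -925 / (6·(-39.5)) = 925/237.

925/237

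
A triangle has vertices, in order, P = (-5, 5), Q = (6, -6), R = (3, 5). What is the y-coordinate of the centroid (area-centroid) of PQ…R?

4/3

Apply Gauss's area formula. First the cross-terms c_i = x_i·y_{i+1} − x_{i+1}·y_i:
  0, 48, 40  ⇒  2A = 88, A = 44.
Then Σ (y_i + y_{i+1})·c_i = 352, so ȳ = 352 / (6·44) = 4/3.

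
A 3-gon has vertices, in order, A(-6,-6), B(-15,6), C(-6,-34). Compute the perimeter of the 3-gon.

|AB| = √((-9)² + (12)²) = √225 = 15
|BC| = √((9)² + (-40)²) = √1681 = 41
|CA| = √((0)² + (28)²) = √784 = 28
Perimeter = 15 + 41 + 28 = 84.

84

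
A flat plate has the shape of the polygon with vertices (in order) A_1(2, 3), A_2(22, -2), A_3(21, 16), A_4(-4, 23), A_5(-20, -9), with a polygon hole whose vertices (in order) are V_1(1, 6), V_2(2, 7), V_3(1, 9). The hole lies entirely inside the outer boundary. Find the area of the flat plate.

661

Outer boundary:
Apply the shoelace (surveyor's) formula: 2A = Σ (x_i·y_{i+1} − x_{i+1}·y_i), indices taken mod 5.
Σ = (-70) + (394) + (547) + (496) + (-42) = 1325
Area = |Σ|/2 = 662.5.
Hole:
Σ = (-5) + (11) + (-3) = 3
Area = |Σ|/2 = 1.5.
Net area = 662.5 − 1.5 = 661.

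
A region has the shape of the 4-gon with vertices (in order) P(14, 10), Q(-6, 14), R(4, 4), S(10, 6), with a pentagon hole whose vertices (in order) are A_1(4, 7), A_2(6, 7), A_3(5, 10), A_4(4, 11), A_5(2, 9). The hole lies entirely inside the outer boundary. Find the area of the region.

79

Outer boundary:
Apply the shoelace (surveyor's) formula: 2A = Σ (x_i·y_{i+1} − x_{i+1}·y_i), indices taken mod 4.
Σ = (256) + (-80) + (-16) + (16) = 176
Area = |Σ|/2 = 88.
Hole:
Apply the shoelace formula: 2A = Σ (x_i·y_{i+1} − x_{i+1}·y_i), indices taken mod 5.
Cross-terms: -14, 25, 15, 14, -22  ⇒  Σ = 18
Area = |Σ|/2 = 9.
Net area = 88 − 9 = 79.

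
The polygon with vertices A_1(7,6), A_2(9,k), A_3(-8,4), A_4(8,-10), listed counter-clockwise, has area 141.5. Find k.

9

The doubled signed area Σ (x_i y_{i+1} − x_{i+1} y_i) is linear in k.
With k=0 it equals 148; the coefficient of k is 15 (from the two edges through A_2).
So 15·k + 148 = 2·141.5 = 283 ⇒ k = 9.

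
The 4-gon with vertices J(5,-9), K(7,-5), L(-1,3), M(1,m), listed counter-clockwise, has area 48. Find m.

-9

Write out the shoelace sum; only the two edges meeting at M involve m:
2·Area = [((-1)·m − 1·3) + (1·(-9) − 5·m)] + 54
       = -6·m + 42 = 96
⇒ m = -9.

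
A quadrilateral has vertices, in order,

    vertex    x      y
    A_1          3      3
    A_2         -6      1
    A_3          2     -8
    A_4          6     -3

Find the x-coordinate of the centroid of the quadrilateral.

83/102

Apply Gauss's area formula. First the cross-terms c_i = x_i·y_{i+1} − x_{i+1}·y_i:
  21, 46, 42, 27  ⇒  2A = 136, A = 68.
Then Σ (x_i + x_{i+1})·c_i = 332, so x̄ = 332 / (6·68) = 83/102.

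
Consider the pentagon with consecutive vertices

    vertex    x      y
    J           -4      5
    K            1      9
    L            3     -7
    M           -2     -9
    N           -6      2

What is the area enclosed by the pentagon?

Cross-terms: -41, -34, -41, -58, -22  ⇒  Σ = -196
Area = |Σ|/2 = 98.

98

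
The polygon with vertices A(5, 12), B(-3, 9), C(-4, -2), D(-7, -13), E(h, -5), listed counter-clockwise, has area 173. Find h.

The doubled signed area Σ (x_i y_{i+1} − x_{i+1} y_i) is linear in h.
With h=0 it equals 221; the coefficient of h is 25 (from the two edges through E).
So 25·h + 221 = 2·173 = 346 ⇒ h = 5.

5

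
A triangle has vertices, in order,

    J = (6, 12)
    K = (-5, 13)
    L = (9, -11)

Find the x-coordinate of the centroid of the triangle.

10/3

Apply the surveyor's formula. First the cross-terms c_i = x_i·y_{i+1} − x_{i+1}·y_i:
  138, -62, 174  ⇒  2A = 250, A = 125.
Then Σ (x_i + x_{i+1})·c_i = 2500, so x̄ = 2500 / (6·125) = 10/3.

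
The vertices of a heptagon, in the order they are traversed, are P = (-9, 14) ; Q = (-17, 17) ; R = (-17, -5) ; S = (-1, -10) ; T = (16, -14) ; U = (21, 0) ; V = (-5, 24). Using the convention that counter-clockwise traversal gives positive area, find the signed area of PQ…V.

871

Cross-terms: 85, 374, 165, 174, 294, 504, 146  ⇒  Σ = 1742
Signed area = Σ/2 = 871 (positive ⇒ counter-clockwise traversal).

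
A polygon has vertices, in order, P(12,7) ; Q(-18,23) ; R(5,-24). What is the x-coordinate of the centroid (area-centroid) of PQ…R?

Apply the surveyor's formula. First the cross-terms c_i = x_i·y_{i+1} − x_{i+1}·y_i:
  402, 317, 323  ⇒  2A = 1042, A = 521.
Then Σ (x_i + x_{i+1})·c_i = -1042, so x̄ = -1042 / (6·521) = -1/3.

-1/3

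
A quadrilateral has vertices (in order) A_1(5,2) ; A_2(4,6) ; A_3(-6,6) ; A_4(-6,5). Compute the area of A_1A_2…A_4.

Apply the shoelace formula: 2A = Σ (x_i·y_{i+1} − x_{i+1}·y_i), indices taken mod 4.
Σ = (22) + (60) + (6) + (-37) = 51
Area = |Σ|/2 = 25.5.

25.5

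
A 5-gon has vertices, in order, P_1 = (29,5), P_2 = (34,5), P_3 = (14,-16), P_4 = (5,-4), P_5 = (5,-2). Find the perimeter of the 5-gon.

76

|P_1P_2| = √((5)² + (0)²) = √25 = 5
|P_2P_3| = √((-20)² + (-21)²) = √841 = 29
|P_3P_4| = √((-9)² + (12)²) = √225 = 15
|P_4P_5| = √((0)² + (2)²) = √4 = 2
|P_5P_1| = √((24)² + (7)²) = √625 = 25
Perimeter = 5 + 29 + 15 + 2 + 25 = 76.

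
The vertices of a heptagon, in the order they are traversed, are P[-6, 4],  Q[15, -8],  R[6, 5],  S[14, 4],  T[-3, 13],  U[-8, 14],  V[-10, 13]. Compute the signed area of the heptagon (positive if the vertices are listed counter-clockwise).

197.5

Apply the surveyor's formula: 2A = Σ (x_i·y_{i+1} − x_{i+1}·y_i), indices taken mod 7.
Cross-terms: -12, 123, -46, 194, 62, 36, 38  ⇒  Σ = 395
Signed area = Σ/2 = 197.5 (positive ⇒ counter-clockwise traversal).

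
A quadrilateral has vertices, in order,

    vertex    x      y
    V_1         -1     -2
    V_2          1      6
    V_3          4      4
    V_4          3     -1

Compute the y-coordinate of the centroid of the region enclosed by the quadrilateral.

Apply Gauss's area formula. First the cross-terms c_i = x_i·y_{i+1} − x_{i+1}·y_i:
  -4, -20, -16, -7  ⇒  2A = -47, A = -23.5.
Then Σ (y_i + y_{i+1})·c_i = -243, so ȳ = -243 / (6·(-23.5)) = 81/47.

81/47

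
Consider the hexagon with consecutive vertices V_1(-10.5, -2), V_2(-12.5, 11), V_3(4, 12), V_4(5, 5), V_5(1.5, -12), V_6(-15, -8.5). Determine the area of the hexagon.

347

Cross-terms: -140.5, -194, -40, -67.5, -192.75, -59.25  ⇒  Σ = -694
Area = |Σ|/2 = 347.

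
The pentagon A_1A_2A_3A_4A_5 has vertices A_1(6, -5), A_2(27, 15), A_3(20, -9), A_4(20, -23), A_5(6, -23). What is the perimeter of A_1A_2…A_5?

100

|A_1A_2| = √((21)² + (20)²) = √841 = 29
|A_2A_3| = √((-7)² + (-24)²) = √625 = 25
|A_3A_4| = √((0)² + (-14)²) = √196 = 14
|A_4A_5| = √((-14)² + (0)²) = √196 = 14
|A_5A_1| = √((0)² + (18)²) = √324 = 18
Perimeter = 29 + 25 + 14 + 14 + 18 = 100.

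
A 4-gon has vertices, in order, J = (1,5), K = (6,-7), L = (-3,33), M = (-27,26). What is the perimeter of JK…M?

114

|JK| = √((5)² + (-12)²) = √169 = 13
|KL| = √((-9)² + (40)²) = √1681 = 41
|LM| = √((-24)² + (-7)²) = √625 = 25
|MJ| = √((28)² + (-21)²) = √1225 = 35
Perimeter = 13 + 41 + 25 + 35 = 114.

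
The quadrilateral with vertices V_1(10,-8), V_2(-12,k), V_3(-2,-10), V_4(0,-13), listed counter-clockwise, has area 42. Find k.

-8

The doubled signed area Σ (x_i y_{i+1} − x_{i+1} y_i) is linear in k.
With k=0 it equals 180; the coefficient of k is 12 (from the two edges through V_2).
So 12·k + 180 = 2·42 = 84 ⇒ k = -8.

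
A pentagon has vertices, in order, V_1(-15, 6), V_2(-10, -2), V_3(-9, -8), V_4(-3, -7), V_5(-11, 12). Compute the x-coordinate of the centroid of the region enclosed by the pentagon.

-2639/288

Apply the shoelace formula. First the cross-terms c_i = x_i·y_{i+1} − x_{i+1}·y_i:
  90, 62, 39, -113, 114  ⇒  2A = 192, A = 96.
Then Σ (x_i + x_{i+1})·c_i = -5278, so x̄ = -5278 / (6·96) = -2639/288.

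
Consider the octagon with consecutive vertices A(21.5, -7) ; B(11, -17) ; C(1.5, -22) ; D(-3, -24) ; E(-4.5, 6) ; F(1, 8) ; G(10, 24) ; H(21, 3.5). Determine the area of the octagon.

Apply the surveyor's formula: 2A = Σ (x_i·y_{i+1} − x_{i+1}·y_i), indices taken mod 8.
Cross-terms: -288.5, -216.5, -102, -126, -42, -56, -469, -222.25  ⇒  Σ = -1522.25
Area = |Σ|/2 = 761.125.

761.125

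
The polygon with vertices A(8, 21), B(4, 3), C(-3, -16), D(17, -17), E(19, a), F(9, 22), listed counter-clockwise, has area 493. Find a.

3

Write out the shoelace sum; only the two edges meeting at E involve a:
2·Area = [(17·a − 19·(-17)) + (19·22 − 9·a)] + 221
       = 8·a + 962 = 986
⇒ a = 3.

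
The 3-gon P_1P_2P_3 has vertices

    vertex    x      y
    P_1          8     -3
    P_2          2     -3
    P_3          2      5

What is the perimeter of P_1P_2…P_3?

|P_1P_2| = √((-6)² + (0)²) = √36 = 6
|P_2P_3| = √((0)² + (8)²) = √64 = 8
|P_3P_1| = √((6)² + (-8)²) = √100 = 10
Perimeter = 6 + 8 + 10 = 24.

24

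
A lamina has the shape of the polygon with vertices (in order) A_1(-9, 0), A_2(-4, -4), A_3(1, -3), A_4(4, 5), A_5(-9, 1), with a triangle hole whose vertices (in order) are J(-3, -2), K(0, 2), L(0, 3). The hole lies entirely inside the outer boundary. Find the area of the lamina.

62

Outer boundary:
Apply Gauss's area formula: 2A = Σ (x_i·y_{i+1} − x_{i+1}·y_i), indices taken mod 5.
Σ = (36) + (16) + (17) + (49) + (9) = 127
Area = |Σ|/2 = 63.5.
Hole:
Apply the surveyor's formula: 2A = Σ (x_i·y_{i+1} − x_{i+1}·y_i), indices taken mod 3.
Cross-terms: -6, 0, 9  ⇒  Σ = 3
Area = |Σ|/2 = 1.5.
Net area = 63.5 − 1.5 = 62.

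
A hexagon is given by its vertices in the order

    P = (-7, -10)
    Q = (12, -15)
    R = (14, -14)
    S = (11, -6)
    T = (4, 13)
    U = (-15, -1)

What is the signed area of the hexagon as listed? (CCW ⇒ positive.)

419

Apply the surveyor's formula: 2A = Σ (x_i·y_{i+1} − x_{i+1}·y_i), indices taken mod 6.
P→Q: (-7)(-15) − (12)(-10) = 225
Q→R: (12)(-14) − (14)(-15) = 42
R→S: (14)(-6) − (11)(-14) = 70
S→T: (11)(13) − (4)(-6) = 167
T→U: (4)(-1) − (-15)(13) = 191
U→P: (-15)(-10) − (-7)(-1) = 143
Σ = 838
Signed area = Σ/2 = 419 (positive ⇒ counter-clockwise traversal).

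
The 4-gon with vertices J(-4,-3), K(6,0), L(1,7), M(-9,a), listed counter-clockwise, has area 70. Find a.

Write out the shoelace sum; only the two edges meeting at M involve a:
2·Area = [(1·a − (-9)·7) + ((-9)·(-3) − (-4)·a)] + 60
       = 5·a + 150 = 140
⇒ a = -2.

-2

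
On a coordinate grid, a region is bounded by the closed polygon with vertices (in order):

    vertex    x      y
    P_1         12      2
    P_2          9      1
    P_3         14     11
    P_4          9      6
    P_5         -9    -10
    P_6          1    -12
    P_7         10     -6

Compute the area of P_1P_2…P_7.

176

Σ = (-6) + (85) + (-15) + (-36) + (118) + (114) + (92) = 352
Area = |Σ|/2 = 176.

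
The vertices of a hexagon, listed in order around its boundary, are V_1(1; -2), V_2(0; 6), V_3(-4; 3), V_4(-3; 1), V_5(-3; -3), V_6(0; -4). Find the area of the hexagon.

31.5

Cross-terms: 6, 24, 5, 12, 12, 4  ⇒  Σ = 63
Area = |Σ|/2 = 31.5.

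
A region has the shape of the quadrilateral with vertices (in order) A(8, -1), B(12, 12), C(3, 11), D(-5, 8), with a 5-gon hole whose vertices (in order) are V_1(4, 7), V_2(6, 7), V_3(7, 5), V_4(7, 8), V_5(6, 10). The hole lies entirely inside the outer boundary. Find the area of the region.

Outer boundary:
Apply the shoelace (surveyor's) formula: 2A = Σ (x_i·y_{i+1} − x_{i+1}·y_i), indices taken mod 4.
Σ = (108) + (96) + (79) + (-59) = 224
Area = |Σ|/2 = 112.
Hole:
Apply the surveyor's formula: 2A = Σ (x_i·y_{i+1} − x_{i+1}·y_i), indices taken mod 5.
Σ = (-14) + (-19) + (21) + (22) + (2) = 12
Area = |Σ|/2 = 6.
Net area = 112 − 6 = 106.

106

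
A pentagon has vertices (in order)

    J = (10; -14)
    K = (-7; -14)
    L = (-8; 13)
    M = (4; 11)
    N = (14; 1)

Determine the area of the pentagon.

468.5

Cross-terms: -238, -203, -140, -150, -206  ⇒  Σ = -937
Area = |Σ|/2 = 468.5.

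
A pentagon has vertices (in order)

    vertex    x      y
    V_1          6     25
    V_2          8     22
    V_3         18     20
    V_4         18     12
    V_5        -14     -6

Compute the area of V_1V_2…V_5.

351

Apply Gauss's area formula: 2A = Σ (x_i·y_{i+1} − x_{i+1}·y_i), indices taken mod 5.
Σ = (-68) + (-236) + (-144) + (60) + (-314) = -702
Area = |Σ|/2 = 351.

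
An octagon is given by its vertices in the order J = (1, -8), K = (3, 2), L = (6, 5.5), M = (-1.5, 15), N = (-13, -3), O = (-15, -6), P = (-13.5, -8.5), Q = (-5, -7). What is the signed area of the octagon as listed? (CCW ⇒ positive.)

253.375

Apply the surveyor's formula: 2A = Σ (x_i·y_{i+1} − x_{i+1}·y_i), indices taken mod 8.
Σ = (26) + (4.5) + (98.25) + (199.5) + (33) + (46.5) + (52) + (47) = 506.75
Signed area = Σ/2 = 253.375 (positive ⇒ counter-clockwise traversal).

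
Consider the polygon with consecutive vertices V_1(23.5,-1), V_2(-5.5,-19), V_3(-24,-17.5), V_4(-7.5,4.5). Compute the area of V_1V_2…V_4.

Apply Gauss's area formula: 2A = Σ (x_i·y_{i+1} − x_{i+1}·y_i), indices taken mod 4.
Σ = (-452) + (-359.75) + (-239.25) + (-98.25) = -1149.25
Area = |Σ|/2 = 574.625.

574.625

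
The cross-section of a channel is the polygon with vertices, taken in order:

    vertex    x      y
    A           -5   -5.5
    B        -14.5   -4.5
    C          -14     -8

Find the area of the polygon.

Apply the shoelace formula: 2A = Σ (x_i·y_{i+1} − x_{i+1}·y_i), indices taken mod 3.
Σ = (-57.25) + (53) + (37) = 32.75
Area = |Σ|/2 = 16.375.

16.375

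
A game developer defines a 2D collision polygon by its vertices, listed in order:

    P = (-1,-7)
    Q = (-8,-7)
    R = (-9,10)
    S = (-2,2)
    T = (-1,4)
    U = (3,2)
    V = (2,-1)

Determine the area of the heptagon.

P→Q: (-1)(-7) − (-8)(-7) = -49
Q→R: (-8)(10) − (-9)(-7) = -143
R→S: (-9)(2) − (-2)(10) = 2
S→T: (-2)(4) − (-1)(2) = -6
T→U: (-1)(2) − (3)(4) = -14
U→V: (3)(-1) − (2)(2) = -7
V→P: (2)(-7) − (-1)(-1) = -15
Σ = -232
Area = |Σ|/2 = 116.

116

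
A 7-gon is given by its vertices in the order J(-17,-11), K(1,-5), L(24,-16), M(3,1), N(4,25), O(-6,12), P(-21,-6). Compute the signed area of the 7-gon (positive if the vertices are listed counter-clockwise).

479

Apply Gauss's area formula: 2A = Σ (x_i·y_{i+1} − x_{i+1}·y_i), indices taken mod 7.
Σ = (96) + (104) + (72) + (71) + (198) + (288) + (129) = 958
Signed area = Σ/2 = 479 (positive ⇒ counter-clockwise traversal).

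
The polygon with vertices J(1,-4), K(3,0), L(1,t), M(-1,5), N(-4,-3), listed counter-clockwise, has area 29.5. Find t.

0

The doubled signed area Σ (x_i y_{i+1} − x_{i+1} y_i) is linear in t.
With t=0 it equals 59; the coefficient of t is 4 (from the two edges through L).
So 4·t + 59 = 2·29.5 = 59 ⇒ t = 0.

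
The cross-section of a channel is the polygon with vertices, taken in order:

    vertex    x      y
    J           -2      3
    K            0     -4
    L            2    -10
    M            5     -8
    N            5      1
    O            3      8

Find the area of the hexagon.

Apply Gauss's area formula: 2A = Σ (x_i·y_{i+1} − x_{i+1}·y_i), indices taken mod 6.
J→K: (-2)(-4) − (0)(3) = 8
K→L: (0)(-10) − (2)(-4) = 8
L→M: (2)(-8) − (5)(-10) = 34
M→N: (5)(1) − (5)(-8) = 45
N→O: (5)(8) − (3)(1) = 37
O→J: (3)(3) − (-2)(8) = 25
Σ = 157
Area = |Σ|/2 = 78.5.

78.5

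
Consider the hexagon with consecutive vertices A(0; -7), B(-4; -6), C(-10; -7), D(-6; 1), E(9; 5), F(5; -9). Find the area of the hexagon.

146

Σ = (-28) + (-32) + (-52) + (-39) + (-106) + (-35) = -292
Area = |Σ|/2 = 146.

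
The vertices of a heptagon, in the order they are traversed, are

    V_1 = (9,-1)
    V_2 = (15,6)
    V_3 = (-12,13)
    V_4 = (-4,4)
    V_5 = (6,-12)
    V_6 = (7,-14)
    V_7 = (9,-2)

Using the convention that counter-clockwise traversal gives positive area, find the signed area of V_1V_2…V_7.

V_1→V_2: (9)(6) − (15)(-1) = 69
V_2→V_3: (15)(13) − (-12)(6) = 267
V_3→V_4: (-12)(4) − (-4)(13) = 4
V_4→V_5: (-4)(-12) − (6)(4) = 24
V_5→V_6: (6)(-14) − (7)(-12) = 0
V_6→V_7: (7)(-2) − (9)(-14) = 112
V_7→V_1: (9)(-1) − (9)(-2) = 9
Σ = 485
Signed area = Σ/2 = 242.5 (positive ⇒ counter-clockwise traversal).

242.5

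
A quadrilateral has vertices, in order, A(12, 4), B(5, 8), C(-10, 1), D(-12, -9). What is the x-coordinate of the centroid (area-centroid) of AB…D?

-27/19

Apply the shoelace (surveyor's) formula. First the cross-terms c_i = x_i·y_{i+1} − x_{i+1}·y_i:
  76, 85, 102, 60  ⇒  2A = 323, A = 161.5.
Then Σ (x_i + x_{i+1})·c_i = -1377, so x̄ = -1377 / (6·161.5) = -27/19.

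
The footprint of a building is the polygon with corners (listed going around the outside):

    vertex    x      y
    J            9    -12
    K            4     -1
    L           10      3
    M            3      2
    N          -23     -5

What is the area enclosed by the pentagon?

Apply Gauss's area formula: 2A = Σ (x_i·y_{i+1} − x_{i+1}·y_i), indices taken mod 5.
Σ = (39) + (22) + (11) + (31) + (321) = 424
Area = |Σ|/2 = 212.

212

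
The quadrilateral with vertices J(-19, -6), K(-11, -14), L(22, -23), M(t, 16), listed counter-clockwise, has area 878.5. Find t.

The doubled signed area Σ (x_i y_{i+1} − x_{i+1} y_i) is linear in t.
With t=0 it equals 1417; the coefficient of t is 17 (from the two edges through M).
So 17·t + 1417 = 2·878.5 = 1757 ⇒ t = 20.

20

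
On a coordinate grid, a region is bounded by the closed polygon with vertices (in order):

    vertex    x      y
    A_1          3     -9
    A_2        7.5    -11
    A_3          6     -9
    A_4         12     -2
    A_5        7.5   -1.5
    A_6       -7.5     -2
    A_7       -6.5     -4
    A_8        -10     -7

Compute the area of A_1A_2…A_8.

116.625

Apply Gauss's area formula: 2A = Σ (x_i·y_{i+1} − x_{i+1}·y_i), indices taken mod 8.
A_1→A_2: (3)(-11) − (7.5)(-9) = 34.5
A_2→A_3: (7.5)(-9) − (6)(-11) = -1.5
A_3→A_4: (6)(-2) − (12)(-9) = 96
A_4→A_5: (12)(-1.5) − (7.5)(-2) = -3
A_5→A_6: (7.5)(-2) − (-7.5)(-1.5) = -26.25
A_6→A_7: (-7.5)(-4) − (-6.5)(-2) = 17
A_7→A_8: (-6.5)(-7) − (-10)(-4) = 5.5
A_8→A_1: (-10)(-9) − (3)(-7) = 111
Σ = 233.25
Area = |Σ|/2 = 116.625.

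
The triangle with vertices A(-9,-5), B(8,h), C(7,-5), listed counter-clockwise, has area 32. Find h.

Write out the shoelace sum; only the two edges meeting at B involve h:
2·Area = [((-9)·h − 8·(-5)) + (8·(-5) − 7·h)] + -80
       = -16·h + -80 = 64
⇒ h = -9.

-9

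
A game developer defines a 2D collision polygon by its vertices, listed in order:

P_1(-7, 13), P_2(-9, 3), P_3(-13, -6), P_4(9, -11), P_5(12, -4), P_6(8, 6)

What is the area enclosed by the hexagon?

Apply the surveyor's formula: 2A = Σ (x_i·y_{i+1} − x_{i+1}·y_i), indices taken mod 6.
P_1→P_2: (-7)(3) − (-9)(13) = 96
P_2→P_3: (-9)(-6) − (-13)(3) = 93
P_3→P_4: (-13)(-11) − (9)(-6) = 197
P_4→P_5: (9)(-4) − (12)(-11) = 96
P_5→P_6: (12)(6) − (8)(-4) = 104
P_6→P_1: (8)(13) − (-7)(6) = 146
Σ = 732
Area = |Σ|/2 = 366.

366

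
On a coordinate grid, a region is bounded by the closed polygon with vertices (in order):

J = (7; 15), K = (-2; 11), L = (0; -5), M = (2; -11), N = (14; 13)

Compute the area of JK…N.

Σ = (107) + (10) + (10) + (180) + (119) = 426
Area = |Σ|/2 = 213.

213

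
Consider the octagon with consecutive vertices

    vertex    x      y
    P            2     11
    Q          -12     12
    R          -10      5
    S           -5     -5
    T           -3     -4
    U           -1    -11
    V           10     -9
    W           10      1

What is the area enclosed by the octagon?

326

P→Q: (2)(12) − (-12)(11) = 156
Q→R: (-12)(5) − (-10)(12) = 60
R→S: (-10)(-5) − (-5)(5) = 75
S→T: (-5)(-4) − (-3)(-5) = 5
T→U: (-3)(-11) − (-1)(-4) = 29
U→V: (-1)(-9) − (10)(-11) = 119
V→W: (10)(1) − (10)(-9) = 100
W→P: (10)(11) − (2)(1) = 108
Σ = 652
Area = |Σ|/2 = 326.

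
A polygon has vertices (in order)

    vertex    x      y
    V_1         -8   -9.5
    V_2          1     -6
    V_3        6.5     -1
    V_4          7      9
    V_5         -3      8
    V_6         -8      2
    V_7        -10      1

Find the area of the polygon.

208.5

Apply the shoelace (surveyor's) formula: 2A = Σ (x_i·y_{i+1} − x_{i+1}·y_i), indices taken mod 7.
Σ = (57.5) + (38) + (65.5) + (83) + (58) + (12) + (103) = 417
Area = |Σ|/2 = 208.5.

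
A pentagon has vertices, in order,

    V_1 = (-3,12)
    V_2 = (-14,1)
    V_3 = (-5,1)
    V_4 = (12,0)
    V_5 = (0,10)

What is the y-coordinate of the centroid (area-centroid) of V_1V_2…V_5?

1325/294

Apply Gauss's area formula. First the cross-terms c_i = x_i·y_{i+1} − x_{i+1}·y_i:
  165, -9, -12, 120, 30  ⇒  2A = 294, A = 147.
Then Σ (y_i + y_{i+1})·c_i = 3975, so ȳ = 3975 / (6·147) = 1325/294.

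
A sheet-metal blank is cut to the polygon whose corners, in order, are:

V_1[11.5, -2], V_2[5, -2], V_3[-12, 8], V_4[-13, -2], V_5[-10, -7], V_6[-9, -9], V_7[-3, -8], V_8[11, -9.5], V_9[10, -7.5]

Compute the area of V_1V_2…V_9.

234.625

Σ = (-13) + (16) + (128) + (71) + (27) + (45) + (116.5) + (12.5) + (66.25) = 469.25
Area = |Σ|/2 = 234.625.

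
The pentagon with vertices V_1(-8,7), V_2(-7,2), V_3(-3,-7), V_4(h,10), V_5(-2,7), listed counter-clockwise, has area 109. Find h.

7

Write out the shoelace sum; only the two edges meeting at V_4 involve h:
2·Area = [((-3)·10 − h·(-7)) + (h·7 − (-2)·10)] + 130
       = 14·h + 120 = 218
⇒ h = 7.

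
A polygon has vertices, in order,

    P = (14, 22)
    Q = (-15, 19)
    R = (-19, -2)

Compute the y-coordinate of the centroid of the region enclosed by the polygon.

13

Apply the surveyor's formula. First the cross-terms c_i = x_i·y_{i+1} − x_{i+1}·y_i:
  596, 391, -390  ⇒  2A = 597, A = 298.5.
Then Σ (y_i + y_{i+1})·c_i = 23283, so ȳ = 23283 / (6·298.5) = 13.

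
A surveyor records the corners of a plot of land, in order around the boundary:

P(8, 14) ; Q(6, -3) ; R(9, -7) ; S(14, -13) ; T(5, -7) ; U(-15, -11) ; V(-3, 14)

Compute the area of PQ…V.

366

Σ = (-108) + (-15) + (-19) + (-33) + (-160) + (-243) + (-154) = -732
Area = |Σ|/2 = 366.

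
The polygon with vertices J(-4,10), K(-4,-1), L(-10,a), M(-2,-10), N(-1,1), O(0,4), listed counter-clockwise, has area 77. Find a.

-10

Write out the shoelace sum; only the two edges meeting at L involve a:
2·Area = [((-4)·a − (-10)·(-1)) + ((-10)·(-10) − (-2)·a)] + 44
       = -2·a + 134 = 154
⇒ a = -10.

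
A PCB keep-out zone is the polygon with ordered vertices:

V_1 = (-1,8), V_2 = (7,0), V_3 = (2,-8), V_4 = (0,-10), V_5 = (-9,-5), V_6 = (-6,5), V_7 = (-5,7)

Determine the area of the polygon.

173.5

Apply the surveyor's formula: 2A = Σ (x_i·y_{i+1} − x_{i+1}·y_i), indices taken mod 7.
Σ = (-56) + (-56) + (-20) + (-90) + (-75) + (-17) + (-33) = -347
Area = |Σ|/2 = 173.5.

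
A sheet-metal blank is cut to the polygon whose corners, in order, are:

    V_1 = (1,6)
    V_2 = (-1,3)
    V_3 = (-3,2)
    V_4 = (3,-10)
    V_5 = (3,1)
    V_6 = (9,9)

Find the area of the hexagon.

Apply the shoelace formula: 2A = Σ (x_i·y_{i+1} − x_{i+1}·y_i), indices taken mod 6.
Cross-terms: 9, 7, 24, 33, 18, 45  ⇒  Σ = 136
Area = |Σ|/2 = 68.

68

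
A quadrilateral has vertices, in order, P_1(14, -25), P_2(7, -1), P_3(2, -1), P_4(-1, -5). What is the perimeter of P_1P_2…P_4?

|P_1P_2| = √((-7)² + (24)²) = √625 = 25
|P_2P_3| = √((-5)² + (0)²) = √25 = 5
|P_3P_4| = √((-3)² + (-4)²) = √25 = 5
|P_4P_1| = √((15)² + (-20)²) = √625 = 25
Perimeter = 25 + 5 + 5 + 25 = 60.

60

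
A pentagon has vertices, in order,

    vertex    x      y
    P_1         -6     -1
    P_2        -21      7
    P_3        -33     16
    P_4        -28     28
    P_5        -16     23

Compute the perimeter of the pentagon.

84

|P_1P_2| = √((-15)² + (8)²) = √289 = 17
|P_2P_3| = √((-12)² + (9)²) = √225 = 15
|P_3P_4| = √((5)² + (12)²) = √169 = 13
|P_4P_5| = √((12)² + (-5)²) = √169 = 13
|P_5P_1| = √((10)² + (-24)²) = √676 = 26
Perimeter = 17 + 15 + 13 + 13 + 26 = 84.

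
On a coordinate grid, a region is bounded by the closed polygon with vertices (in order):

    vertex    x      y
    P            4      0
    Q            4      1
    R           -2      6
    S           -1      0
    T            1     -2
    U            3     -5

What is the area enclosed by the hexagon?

Apply the surveyor's formula: 2A = Σ (x_i·y_{i+1} − x_{i+1}·y_i), indices taken mod 6.
Cross-terms: 4, 26, 6, 2, 1, 20  ⇒  Σ = 59
Area = |Σ|/2 = 29.5.

29.5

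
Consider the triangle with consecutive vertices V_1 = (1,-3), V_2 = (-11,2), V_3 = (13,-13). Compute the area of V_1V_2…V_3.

Cross-terms: -31, 117, -26  ⇒  Σ = 60
Area = |Σ|/2 = 30.

30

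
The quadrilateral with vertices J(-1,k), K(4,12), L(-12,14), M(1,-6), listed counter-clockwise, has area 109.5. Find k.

The doubled signed area Σ (x_i y_{i+1} − x_{i+1} y_i) is linear in k.
With k=0 it equals 240; the coefficient of k is -3 (from the two edges through J).
So -3·k + 240 = 2·109.5 = 219 ⇒ k = 7.

7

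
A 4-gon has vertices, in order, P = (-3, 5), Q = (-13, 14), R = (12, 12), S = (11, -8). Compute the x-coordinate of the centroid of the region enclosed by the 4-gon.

280/83

Apply Gauss's area formula. First the cross-terms c_i = x_i·y_{i+1} − x_{i+1}·y_i:
  23, -324, -228, 31  ⇒  2A = -498, A = -249.
Then Σ (x_i + x_{i+1})·c_i = -5040, so x̄ = -5040 / (6·(-249)) = 280/83.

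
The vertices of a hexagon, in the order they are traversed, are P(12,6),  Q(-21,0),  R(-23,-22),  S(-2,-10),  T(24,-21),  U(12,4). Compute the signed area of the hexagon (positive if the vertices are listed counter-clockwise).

714

Apply the shoelace formula: 2A = Σ (x_i·y_{i+1} − x_{i+1}·y_i), indices taken mod 6.
Cross-terms: 126, 462, 186, 282, 348, 24  ⇒  Σ = 1428
Signed area = Σ/2 = 714 (positive ⇒ counter-clockwise traversal).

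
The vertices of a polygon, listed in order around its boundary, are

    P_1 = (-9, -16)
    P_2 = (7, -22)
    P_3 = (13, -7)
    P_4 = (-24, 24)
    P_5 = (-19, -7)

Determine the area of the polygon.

778

Cross-terms: 310, 237, 144, 624, 241  ⇒  Σ = 1556
Area = |Σ|/2 = 778.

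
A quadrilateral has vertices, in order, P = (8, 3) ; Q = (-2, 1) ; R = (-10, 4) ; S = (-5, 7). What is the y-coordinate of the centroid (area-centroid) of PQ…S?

Apply the shoelace formula. First the cross-terms c_i = x_i·y_{i+1} − x_{i+1}·y_i:
  14, 2, -50, -71  ⇒  2A = -105, A = -52.5.
Then Σ (y_i + y_{i+1})·c_i = -1194, so ȳ = -1194 / (6·(-52.5)) = 398/105.

398/105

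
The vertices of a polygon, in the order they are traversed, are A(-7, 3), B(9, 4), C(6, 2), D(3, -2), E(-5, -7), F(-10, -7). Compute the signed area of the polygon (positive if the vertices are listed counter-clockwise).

-112

Apply the shoelace formula: 2A = Σ (x_i·y_{i+1} − x_{i+1}·y_i), indices taken mod 6.
Σ = (-55) + (-6) + (-18) + (-31) + (-35) + (-79) = -224
Signed area = Σ/2 = -112 (negative ⇒ clockwise traversal).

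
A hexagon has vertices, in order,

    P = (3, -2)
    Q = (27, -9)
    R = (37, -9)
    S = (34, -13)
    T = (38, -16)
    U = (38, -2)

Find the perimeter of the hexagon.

94

|PQ| = √((24)² + (-7)²) = √625 = 25
|QR| = √((10)² + (0)²) = √100 = 10
|RS| = √((-3)² + (-4)²) = √25 = 5
|ST| = √((4)² + (-3)²) = √25 = 5
|TU| = √((0)² + (14)²) = √196 = 14
|UP| = √((-35)² + (0)²) = √1225 = 35
Perimeter = 25 + 10 + 5 + 5 + 14 + 35 = 94.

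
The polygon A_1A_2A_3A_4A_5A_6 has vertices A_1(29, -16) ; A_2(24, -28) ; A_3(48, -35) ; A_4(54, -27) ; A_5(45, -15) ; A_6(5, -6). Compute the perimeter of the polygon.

130

|A_1A_2| = √((-5)² + (-12)²) = √169 = 13
|A_2A_3| = √((24)² + (-7)²) = √625 = 25
|A_3A_4| = √((6)² + (8)²) = √100 = 10
|A_4A_5| = √((-9)² + (12)²) = √225 = 15
|A_5A_6| = √((-40)² + (9)²) = √1681 = 41
|A_6A_1| = √((24)² + (-10)²) = √676 = 26
Perimeter = 13 + 25 + 10 + 15 + 41 + 26 = 130.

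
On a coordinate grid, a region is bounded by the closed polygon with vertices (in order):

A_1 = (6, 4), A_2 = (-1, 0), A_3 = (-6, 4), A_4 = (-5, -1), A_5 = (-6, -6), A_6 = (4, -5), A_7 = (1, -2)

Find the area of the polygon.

Apply the surveyor's formula: 2A = Σ (x_i·y_{i+1} − x_{i+1}·y_i), indices taken mod 7.
Σ = (4) + (-4) + (26) + (24) + (54) + (-3) + (16) = 117
Area = |Σ|/2 = 58.5.

58.5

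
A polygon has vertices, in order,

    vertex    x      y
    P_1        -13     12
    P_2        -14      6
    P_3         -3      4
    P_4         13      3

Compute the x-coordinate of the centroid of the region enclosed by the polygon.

-133/31

Apply the shoelace formula. First the cross-terms c_i = x_i·y_{i+1} − x_{i+1}·y_i:
  90, -38, -61, 195  ⇒  2A = 186, A = 93.
Then Σ (x_i + x_{i+1})·c_i = -2394, so x̄ = -2394 / (6·93) = -133/31.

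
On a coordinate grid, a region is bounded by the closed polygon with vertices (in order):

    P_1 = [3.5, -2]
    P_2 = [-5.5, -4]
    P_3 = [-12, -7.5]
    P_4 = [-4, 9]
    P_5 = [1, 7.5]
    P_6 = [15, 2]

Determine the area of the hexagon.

Σ = (-25) + (-6.75) + (-138) + (-39) + (-110.5) + (-37) = -356.25
Area = |Σ|/2 = 178.125.

178.125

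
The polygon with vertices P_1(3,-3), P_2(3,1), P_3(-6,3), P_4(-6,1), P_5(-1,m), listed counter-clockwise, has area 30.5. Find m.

Write out the shoelace sum; only the two edges meeting at P_5 involve m:
2·Area = [((-6)·m − (-1)·1) + ((-1)·(-3) − 3·m)] + 39
       = -9·m + 43 = 61
⇒ m = -2.

-2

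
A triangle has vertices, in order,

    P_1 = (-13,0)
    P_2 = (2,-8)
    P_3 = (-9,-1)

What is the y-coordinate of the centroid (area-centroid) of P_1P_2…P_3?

-3

Apply the surveyor's formula. First the cross-terms c_i = x_i·y_{i+1} − x_{i+1}·y_i:
  104, -74, -13  ⇒  2A = 17, A = 8.5.
Then Σ (y_i + y_{i+1})·c_i = -153, so ȳ = -153 / (6·8.5) = -3.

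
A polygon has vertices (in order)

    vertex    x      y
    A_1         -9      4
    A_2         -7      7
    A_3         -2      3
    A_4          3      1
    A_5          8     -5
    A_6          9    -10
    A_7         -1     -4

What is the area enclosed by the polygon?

98.5

Apply the shoelace (surveyor's) formula: 2A = Σ (x_i·y_{i+1} − x_{i+1}·y_i), indices taken mod 7.
Σ = (-35) + (-7) + (-11) + (-23) + (-35) + (-46) + (-40) = -197
Area = |Σ|/2 = 98.5.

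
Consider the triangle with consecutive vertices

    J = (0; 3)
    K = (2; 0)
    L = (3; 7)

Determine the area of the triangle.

Apply the shoelace formula: 2A = Σ (x_i·y_{i+1} − x_{i+1}·y_i), indices taken mod 3.
Σ = (-6) + (14) + (9) = 17
Area = |Σ|/2 = 8.5.

8.5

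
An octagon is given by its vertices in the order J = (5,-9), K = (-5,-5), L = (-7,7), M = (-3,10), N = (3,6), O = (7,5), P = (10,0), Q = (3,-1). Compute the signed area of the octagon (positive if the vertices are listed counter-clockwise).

Apply the shoelace (surveyor's) formula: 2A = Σ (x_i·y_{i+1} − x_{i+1}·y_i), indices taken mod 8.
Σ = (-70) + (-70) + (-49) + (-48) + (-27) + (-50) + (-10) + (-22) = -346
Signed area = Σ/2 = -173 (negative ⇒ clockwise traversal).

-173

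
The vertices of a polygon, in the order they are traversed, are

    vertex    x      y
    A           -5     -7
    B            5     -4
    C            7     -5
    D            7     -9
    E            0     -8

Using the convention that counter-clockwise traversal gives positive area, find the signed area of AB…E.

-33

Apply the surveyor's formula: 2A = Σ (x_i·y_{i+1} − x_{i+1}·y_i), indices taken mod 5.
Cross-terms: 55, 3, -28, -56, -40  ⇒  Σ = -66
Signed area = Σ/2 = -33 (negative ⇒ clockwise traversal).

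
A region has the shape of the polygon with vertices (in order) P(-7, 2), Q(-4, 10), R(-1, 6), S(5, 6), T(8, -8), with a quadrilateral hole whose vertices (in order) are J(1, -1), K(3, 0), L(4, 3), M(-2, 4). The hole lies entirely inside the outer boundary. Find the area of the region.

104

Outer boundary:
Apply the surveyor's formula: 2A = Σ (x_i·y_{i+1} − x_{i+1}·y_i), indices taken mod 5.
Σ = (-62) + (-14) + (-36) + (-88) + (-40) = -240
Area = |Σ|/2 = 120.
Hole:
Cross-terms: 3, 9, 22, -2  ⇒  Σ = 32
Area = |Σ|/2 = 16.
Net area = 120 − 16 = 104.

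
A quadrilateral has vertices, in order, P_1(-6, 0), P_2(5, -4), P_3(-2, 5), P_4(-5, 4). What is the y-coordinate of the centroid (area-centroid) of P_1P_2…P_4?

85/123

Apply the shoelace (surveyor's) formula. First the cross-terms c_i = x_i·y_{i+1} − x_{i+1}·y_i:
  24, 17, 17, 24  ⇒  2A = 82, A = 41.
Then Σ (y_i + y_{i+1})·c_i = 170, so ȳ = 170 / (6·41) = 85/123.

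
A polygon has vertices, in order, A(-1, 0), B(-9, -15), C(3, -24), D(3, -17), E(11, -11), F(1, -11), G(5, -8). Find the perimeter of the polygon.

|AB| = √((-8)² + (-15)²) = √289 = 17
|BC| = √((12)² + (-9)²) = √225 = 15
|CD| = √((0)² + (7)²) = √49 = 7
|DE| = √((8)² + (6)²) = √100 = 10
|EF| = √((-10)² + (0)²) = √100 = 10
|FG| = √((4)² + (3)²) = √25 = 5
|GA| = √((-6)² + (8)²) = √100 = 10
Perimeter = 17 + 15 + 7 + 10 + 10 + 5 + 10 = 74.

74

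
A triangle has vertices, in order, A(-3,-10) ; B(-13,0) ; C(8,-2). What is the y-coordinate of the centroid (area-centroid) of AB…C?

Apply the shoelace (surveyor's) formula. First the cross-terms c_i = x_i·y_{i+1} − x_{i+1}·y_i:
  -130, 26, -86  ⇒  2A = -190, A = -95.
Then Σ (y_i + y_{i+1})·c_i = 2280, so ȳ = 2280 / (6·(-95)) = -4.

-4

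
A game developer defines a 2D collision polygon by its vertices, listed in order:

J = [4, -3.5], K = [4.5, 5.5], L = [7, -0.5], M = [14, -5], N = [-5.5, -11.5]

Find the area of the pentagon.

Apply the shoelace (surveyor's) formula: 2A = Σ (x_i·y_{i+1} − x_{i+1}·y_i), indices taken mod 5.
Σ = (37.75) + (-40.75) + (-28) + (-188.5) + (65.25) = -154.25
Area = |Σ|/2 = 77.125.

77.125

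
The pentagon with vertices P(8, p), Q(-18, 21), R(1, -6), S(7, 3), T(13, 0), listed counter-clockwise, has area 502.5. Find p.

24

Write out the shoelace sum; only the two edges meeting at P involve p:
2·Area = [(13·p − 8·0) + (8·21 − (-18)·p)] + 93
       = 31·p + 261 = 1005
⇒ p = 24.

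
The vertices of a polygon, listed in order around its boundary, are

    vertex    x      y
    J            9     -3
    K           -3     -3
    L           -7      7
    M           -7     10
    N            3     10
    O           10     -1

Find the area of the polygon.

Σ = (-36) + (-42) + (-21) + (-100) + (-103) + (-21) = -323
Area = |Σ|/2 = 161.5.

161.5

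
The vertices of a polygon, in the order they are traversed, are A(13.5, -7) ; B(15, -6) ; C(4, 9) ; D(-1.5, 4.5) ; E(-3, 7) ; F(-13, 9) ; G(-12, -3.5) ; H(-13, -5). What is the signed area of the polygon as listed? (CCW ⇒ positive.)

Apply the shoelace formula: 2A = Σ (x_i·y_{i+1} − x_{i+1}·y_i), indices taken mod 8.
Σ = (24) + (159) + (31.5) + (3) + (64) + (153.5) + (14.5) + (158.5) = 608
Signed area = Σ/2 = 304 (positive ⇒ counter-clockwise traversal).

304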